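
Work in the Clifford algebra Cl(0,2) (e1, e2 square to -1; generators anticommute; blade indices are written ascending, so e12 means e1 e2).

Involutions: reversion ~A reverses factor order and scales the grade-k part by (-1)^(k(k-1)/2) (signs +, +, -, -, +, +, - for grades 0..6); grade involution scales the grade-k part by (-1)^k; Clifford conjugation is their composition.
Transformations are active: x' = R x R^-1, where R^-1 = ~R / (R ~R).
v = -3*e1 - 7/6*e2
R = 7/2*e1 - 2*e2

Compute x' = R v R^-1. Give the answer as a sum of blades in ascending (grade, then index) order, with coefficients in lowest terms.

~R = 7/2*e1 - 2*e2, and R ~R = -65/4, so R^-1 = ~R / (-65/4).
R v = 49/6 - 121/12*e12
Answer: -101/195*e1 + 413/130*e2


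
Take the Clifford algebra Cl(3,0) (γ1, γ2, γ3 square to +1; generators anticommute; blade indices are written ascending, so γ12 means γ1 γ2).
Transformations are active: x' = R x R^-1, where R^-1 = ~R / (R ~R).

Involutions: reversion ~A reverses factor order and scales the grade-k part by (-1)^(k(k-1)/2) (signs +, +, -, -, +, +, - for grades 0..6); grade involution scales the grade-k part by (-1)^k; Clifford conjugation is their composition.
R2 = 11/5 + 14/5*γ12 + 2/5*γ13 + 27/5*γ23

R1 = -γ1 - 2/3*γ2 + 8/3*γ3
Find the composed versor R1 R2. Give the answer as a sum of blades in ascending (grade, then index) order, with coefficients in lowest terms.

Distribute over the terms of R1 (each basis-blade product reordered to ascending indices, repeated generators contracted through their squares):
(-γ1) R2 = -11/5*γ1 - 14/5*γ2 - 2/5*γ3 - 27/5*γ123
(-2/3*γ2) R2 = 28/15*γ1 - 22/15*γ2 - 18/5*γ3 + 4/15*γ123
(8/3*γ3) R2 = -16/15*γ1 - 72/5*γ2 + 88/15*γ3 + 112/15*γ123
Summing the partial products and collecting blades:
Answer: -7/5*γ1 - 56/3*γ2 + 28/15*γ3 + 7/3*γ123


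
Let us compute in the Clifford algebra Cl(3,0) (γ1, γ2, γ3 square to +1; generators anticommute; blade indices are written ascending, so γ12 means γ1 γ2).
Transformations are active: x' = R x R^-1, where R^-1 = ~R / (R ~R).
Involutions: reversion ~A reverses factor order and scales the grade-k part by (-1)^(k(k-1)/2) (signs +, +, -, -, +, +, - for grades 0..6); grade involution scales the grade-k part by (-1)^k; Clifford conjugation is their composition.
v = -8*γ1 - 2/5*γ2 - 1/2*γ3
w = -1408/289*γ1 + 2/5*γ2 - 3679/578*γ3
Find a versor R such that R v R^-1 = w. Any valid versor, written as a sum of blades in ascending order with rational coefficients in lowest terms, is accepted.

R = v + w = -3720/289*γ1 - 1984/289*γ3 works: the equal norms (6441/100) guarantee its sandwich swaps v into w.
Answer: -3720/289*γ1 - 1984/289*γ3


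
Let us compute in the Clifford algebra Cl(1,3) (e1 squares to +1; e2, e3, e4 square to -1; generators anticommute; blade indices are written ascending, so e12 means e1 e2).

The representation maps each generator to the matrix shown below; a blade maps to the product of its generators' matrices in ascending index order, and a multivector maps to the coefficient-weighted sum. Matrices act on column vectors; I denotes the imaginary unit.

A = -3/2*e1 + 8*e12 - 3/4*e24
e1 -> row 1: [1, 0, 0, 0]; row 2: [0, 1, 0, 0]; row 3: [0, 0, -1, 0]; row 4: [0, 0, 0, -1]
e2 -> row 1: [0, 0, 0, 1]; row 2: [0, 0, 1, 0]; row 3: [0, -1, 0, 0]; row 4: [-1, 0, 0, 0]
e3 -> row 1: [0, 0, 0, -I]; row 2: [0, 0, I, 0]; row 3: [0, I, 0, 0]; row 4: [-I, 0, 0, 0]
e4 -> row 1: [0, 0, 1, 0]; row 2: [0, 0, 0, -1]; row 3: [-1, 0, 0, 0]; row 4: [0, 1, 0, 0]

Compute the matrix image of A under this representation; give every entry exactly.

Bivector images (products of the table entries): rho(e12) = rho(e1)rho(e2) = row 1: [0, 0, 0, 1]; row 2: [0, 0, 1, 0]; row 3: [0, 1, 0, 0]; row 4: [1, 0, 0, 0]; rho(e24) = rho(e2)rho(e4) = row 1: [0, 1, 0, 0]; row 2: [-1, 0, 0, 0]; row 3: [0, 0, 0, 1]; row 4: [0, 0, -1, 0].
M = (-3/2)*rho(e1) + (8)*rho(e12) + (-3/4)*rho(e24), summed entrywise:
Answer: row 1: [-3/2, -3/4, 0, 8]; row 2: [3/4, -3/2, 8, 0]; row 3: [0, 8, 3/2, -3/4]; row 4: [8, 0, 3/4, 3/2]


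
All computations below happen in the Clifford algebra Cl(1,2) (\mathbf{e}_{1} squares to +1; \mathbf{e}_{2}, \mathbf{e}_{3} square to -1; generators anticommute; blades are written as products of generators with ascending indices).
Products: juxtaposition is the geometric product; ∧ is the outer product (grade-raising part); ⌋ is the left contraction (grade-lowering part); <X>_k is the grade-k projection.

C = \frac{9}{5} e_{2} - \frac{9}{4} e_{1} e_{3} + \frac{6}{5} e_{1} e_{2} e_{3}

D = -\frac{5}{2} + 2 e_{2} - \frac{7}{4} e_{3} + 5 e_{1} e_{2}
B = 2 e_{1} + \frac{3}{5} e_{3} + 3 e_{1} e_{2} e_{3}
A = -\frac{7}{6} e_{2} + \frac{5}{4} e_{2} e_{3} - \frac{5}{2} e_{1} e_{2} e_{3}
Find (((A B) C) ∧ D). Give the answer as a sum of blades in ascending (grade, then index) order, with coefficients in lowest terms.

step 1: \frac{15}{2} - \frac{15}{4} e_{1} - \frac{3}{4} e_{2} + \frac{23}{6} e_{1} e_{2} - \frac{7}{2} e_{1} e_{3} - \frac{57}{10} e_{2} e_{3} + \frac{5}{2} e_{1} e_{2} e_{3}
step 2: \frac{249}{40} - \frac{3}{50} e_{1} + \frac{933}{40} e_{2} + \frac{1111}{400} e_{3} - \frac{783}{40} e_{1} e_{2} - \frac{531}{40} e_{1} e_{3} + \frac{33}{8} e_{2} e_{3} + \frac{1089}{80} e_{1} e_{2} e_{3}
step 3: -\frac{249}{16} + \frac{3}{20} e_{1} - \frac{3669}{80} e_{2} - \frac{1427}{80} e_{3} + \frac{31977}{400} e_{1} e_{2} + \frac{13317}{400} e_{1} e_{3} - \frac{45349}{800} e_{2} e_{3} + \frac{3253}{80} e_{1} e_{2} e_{3}
Answer: -\frac{249}{16} + \frac{3}{20} e_{1} - \frac{3669}{80} e_{2} - \frac{1427}{80} e_{3} + \frac{31977}{400} e_{1} e_{2} + \frac{13317}{400} e_{1} e_{3} - \frac{45349}{800} e_{2} e_{3} + \frac{3253}{80} e_{1} e_{2} e_{3}


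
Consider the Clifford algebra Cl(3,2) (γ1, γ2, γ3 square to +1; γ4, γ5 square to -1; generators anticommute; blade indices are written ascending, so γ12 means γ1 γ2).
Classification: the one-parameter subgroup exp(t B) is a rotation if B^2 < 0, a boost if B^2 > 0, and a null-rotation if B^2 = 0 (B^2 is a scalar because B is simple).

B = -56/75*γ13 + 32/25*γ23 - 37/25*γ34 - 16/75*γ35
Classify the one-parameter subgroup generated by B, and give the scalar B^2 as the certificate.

B^2 term by term: the squares give (-56/75)^2*(γ13)^2 + (32/25)^2*(γ23)^2 + (-37/25)^2*(γ34)^2 + (-16/75)^2*(γ35)^2 = 3136/5625*(-1) + 1024/625*(-1) + 1369/625*(+1) + 256/5625*(+1) = 1/25 (each basis 2-blade squares to minus the product of its generators' squares); cross terms between blades sharing an index anticommute and cancel. So B^2 = 1/25.
Answer: boost, certificate B^2 = 1/25. One invariant decides it: the square 1/25 survives every conjugation, and its sign is exactly the classification.


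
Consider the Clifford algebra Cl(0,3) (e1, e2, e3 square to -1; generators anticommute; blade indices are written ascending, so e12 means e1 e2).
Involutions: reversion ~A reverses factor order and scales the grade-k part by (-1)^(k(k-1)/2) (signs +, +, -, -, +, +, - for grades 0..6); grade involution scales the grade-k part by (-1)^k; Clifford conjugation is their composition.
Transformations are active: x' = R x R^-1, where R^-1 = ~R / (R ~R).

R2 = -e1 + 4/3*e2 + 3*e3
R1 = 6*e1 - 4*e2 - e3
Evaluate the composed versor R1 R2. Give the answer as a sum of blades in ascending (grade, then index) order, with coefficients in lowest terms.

Distribute over the terms of R1 (each basis-blade product reordered to ascending indices, repeated generators contracted through their squares):
(6*e1) R2 = 6 + 8*e12 + 18*e13
(-4*e2) R2 = 16/3 - 4*e12 - 12*e23
(-e3) R2 = 3 - e13 + 4/3*e23
Summing the partial products and collecting blades:
Answer: 43/3 + 4*e12 + 17*e13 - 32/3*e23


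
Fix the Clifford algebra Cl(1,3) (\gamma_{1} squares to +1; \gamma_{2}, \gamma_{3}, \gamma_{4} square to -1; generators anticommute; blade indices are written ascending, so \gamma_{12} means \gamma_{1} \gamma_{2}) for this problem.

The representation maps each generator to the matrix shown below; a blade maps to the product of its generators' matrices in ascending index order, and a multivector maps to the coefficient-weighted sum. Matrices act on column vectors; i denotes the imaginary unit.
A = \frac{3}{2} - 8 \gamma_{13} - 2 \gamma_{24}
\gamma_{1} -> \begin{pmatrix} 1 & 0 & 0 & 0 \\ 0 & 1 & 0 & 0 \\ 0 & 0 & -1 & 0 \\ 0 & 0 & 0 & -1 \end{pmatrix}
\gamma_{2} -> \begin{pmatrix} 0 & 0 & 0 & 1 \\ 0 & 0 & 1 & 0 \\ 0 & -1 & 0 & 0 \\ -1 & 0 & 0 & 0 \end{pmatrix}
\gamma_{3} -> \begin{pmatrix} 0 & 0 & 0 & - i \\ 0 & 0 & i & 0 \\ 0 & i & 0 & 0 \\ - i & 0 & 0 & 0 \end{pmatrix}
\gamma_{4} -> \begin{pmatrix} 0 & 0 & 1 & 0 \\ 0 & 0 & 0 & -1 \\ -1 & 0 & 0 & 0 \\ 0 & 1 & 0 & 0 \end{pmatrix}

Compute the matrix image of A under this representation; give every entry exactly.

Bivector images (products of the table entries): rho(\gamma_{13}) = rho(\gamma_{1})rho(\gamma_{3}) = \begin{pmatrix} 0 & 0 & 0 & - i \\ 0 & 0 & i & 0 \\ 0 & - i & 0 & 0 \\ i & 0 & 0 & 0 \end{pmatrix}; rho(\gamma_{24}) = rho(\gamma_{2})rho(\gamma_{4}) = \begin{pmatrix} 0 & 1 & 0 & 0 \\ -1 & 0 & 0 & 0 \\ 0 & 0 & 0 & 1 \\ 0 & 0 & -1 & 0 \end{pmatrix}.
M = (\frac{3}{2})*1 + (-8)*rho(\gamma_{13}) + (-2)*rho(\gamma_{24}), summed entrywise (1 is the identity matrix):
Answer: \begin{pmatrix} \frac{3}{2} & -2 & 0 & 8 i \\ 2 & \frac{3}{2} & - 8 i & 0 \\ 0 & 8 i & \frac{3}{2} & -2 \\ - 8 i & 0 & 2 & \frac{3}{2} \end{pmatrix}


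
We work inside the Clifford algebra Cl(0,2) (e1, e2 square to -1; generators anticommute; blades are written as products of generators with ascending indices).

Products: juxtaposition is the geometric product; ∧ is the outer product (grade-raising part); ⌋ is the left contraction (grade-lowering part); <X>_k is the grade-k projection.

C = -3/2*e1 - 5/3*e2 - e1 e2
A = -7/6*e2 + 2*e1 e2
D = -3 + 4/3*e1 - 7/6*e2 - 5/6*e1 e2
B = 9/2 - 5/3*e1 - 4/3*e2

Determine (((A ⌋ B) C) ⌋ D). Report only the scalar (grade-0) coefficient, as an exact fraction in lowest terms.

step 1: -14/9
step 2: 7/3*e1 + 70/27*e2 + 14/9*e1 e2
step 3: 98/81 - 175/81*e1 + 35/18*e2
Answer: 98/81


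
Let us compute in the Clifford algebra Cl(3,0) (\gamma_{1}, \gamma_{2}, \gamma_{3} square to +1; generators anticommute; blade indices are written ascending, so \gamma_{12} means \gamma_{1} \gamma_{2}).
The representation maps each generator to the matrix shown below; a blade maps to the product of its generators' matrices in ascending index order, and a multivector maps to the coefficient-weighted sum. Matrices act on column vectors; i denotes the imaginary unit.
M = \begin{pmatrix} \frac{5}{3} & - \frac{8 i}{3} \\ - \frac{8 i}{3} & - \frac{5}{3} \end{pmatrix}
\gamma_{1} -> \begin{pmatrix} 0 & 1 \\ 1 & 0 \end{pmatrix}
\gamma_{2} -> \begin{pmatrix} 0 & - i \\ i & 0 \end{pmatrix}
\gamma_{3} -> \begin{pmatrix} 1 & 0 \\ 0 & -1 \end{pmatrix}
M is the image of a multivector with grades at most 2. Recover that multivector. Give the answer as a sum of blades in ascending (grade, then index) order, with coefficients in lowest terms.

Method: 1, rho(\gamma_{1}), rho(\gamma_{2}), rho(\gamma_{3}) form a trace-orthogonal basis of the 2x2 complex matrices (tr(X Y) = 2 if X = Y, else 0), so M = m0*1 + m1*rho(\gamma_{1}) + m2*rho(\gamma_{2}) + m3*rho(\gamma_{3}) with m0 = tr(M)/2 = 0, m1 = tr(M rho(\gamma_{1}))/2 = - \frac{8 i}{3}, m2 = tr(M rho(\gamma_{2}))/2 = 0, m3 = tr(M rho(\gamma_{3}))/2 = \frac{5}{3}.
Multiplying table entries, the bivector images are rho(\gamma_{12}) = i*rho(\gamma_{3}), rho(\gamma_{13}) = -i*rho(\gamma_{2}), rho(\gamma_{23}) = i*rho(\gamma_{1}); with real blade coefficients the real parts of m0..m3 are the coefficients of 1, \gamma_{1}, \gamma_{2}, \gamma_{3} and the imaginary parts give the bivectors (\gamma_{23}: Im m1, \gamma_{13}: -Im m2, \gamma_{12}: Im m3).
Answer: \frac{5}{3} \gamma_{3} - \frac{8}{3} \gamma_{23}


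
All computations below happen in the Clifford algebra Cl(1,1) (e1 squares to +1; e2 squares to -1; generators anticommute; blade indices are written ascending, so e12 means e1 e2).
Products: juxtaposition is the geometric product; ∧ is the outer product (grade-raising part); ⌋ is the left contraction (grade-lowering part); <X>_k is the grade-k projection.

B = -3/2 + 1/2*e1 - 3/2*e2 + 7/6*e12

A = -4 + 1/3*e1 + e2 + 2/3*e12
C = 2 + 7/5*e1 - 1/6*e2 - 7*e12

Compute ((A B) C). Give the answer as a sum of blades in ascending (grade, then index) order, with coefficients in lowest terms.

step 1: 76/9 - 1/3*e1 + 41/9*e2 - 20/3*e12
step 2: 17239/270 - 983/45*e1 + 523/27*e2 - 2363/30*e12
Answer: 17239/270 - 983/45*e1 + 523/27*e2 - 2363/30*e12


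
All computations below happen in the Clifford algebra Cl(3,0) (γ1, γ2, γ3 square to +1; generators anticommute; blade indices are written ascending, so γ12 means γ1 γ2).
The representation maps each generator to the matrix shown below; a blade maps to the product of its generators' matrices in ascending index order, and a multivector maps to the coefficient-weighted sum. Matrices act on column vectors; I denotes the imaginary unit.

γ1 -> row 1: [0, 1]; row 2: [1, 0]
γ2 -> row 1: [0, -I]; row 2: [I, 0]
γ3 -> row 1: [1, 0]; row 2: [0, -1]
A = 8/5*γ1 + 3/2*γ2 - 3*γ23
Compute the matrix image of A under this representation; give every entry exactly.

Bivector images (products of the table entries): rho(γ23) = rho(γ2)rho(γ3) = row 1: [0, I]; row 2: [I, 0].
M = (8/5)*rho(γ1) + (3/2)*rho(γ2) + (-3)*rho(γ23), summed entrywise:
Answer: row 1: [0, 8/5 - 9*I/2]; row 2: [8/5 - 3*I/2, 0]


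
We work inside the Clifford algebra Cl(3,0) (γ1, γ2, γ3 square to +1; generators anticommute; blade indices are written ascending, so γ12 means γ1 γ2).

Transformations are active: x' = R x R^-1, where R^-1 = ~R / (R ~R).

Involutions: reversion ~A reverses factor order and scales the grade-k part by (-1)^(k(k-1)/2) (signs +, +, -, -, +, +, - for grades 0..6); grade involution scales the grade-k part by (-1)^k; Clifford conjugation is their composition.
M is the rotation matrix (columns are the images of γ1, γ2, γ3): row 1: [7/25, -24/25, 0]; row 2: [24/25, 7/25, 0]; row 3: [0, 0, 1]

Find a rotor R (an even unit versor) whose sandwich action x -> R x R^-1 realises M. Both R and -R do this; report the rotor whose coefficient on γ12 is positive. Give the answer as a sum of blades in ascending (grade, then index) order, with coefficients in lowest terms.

Method: write R = a + b12*γ12 + b13*γ13 + b23*γ23 with a^2 + b12^2 + b13^2 + b23^2 = 1 (so R^-1 = ~R). Expanding the columns R e_j ~R gives tr M = 4a^2 - 1 and, from the antisymmetric part, M21 - M12 = -4a*b12, M13 - M31 = 4a*b13, M32 - M23 = -4a*b23.
Here tr M = 39/25, so a^2 = (1 + tr M)/4 = 16/25 and a = ±4/5. Taking a = 4/5: M21 - M12 = 48/25, M13 - M31 = 0, M32 - M23 = 0, giving b12 = -3/5, b13 = 0, b23 = 0, i.e. R = 4/5 - 3/5*γ12.
Its γ12 coefficient is negative, so report the other preimage -R.
Answer: -4/5 + 3/5*γ12. Recall the cover is two-to-one: with M of trace 39/25, both preimages act alike, and the stated γ12 sign chooses the sheet.


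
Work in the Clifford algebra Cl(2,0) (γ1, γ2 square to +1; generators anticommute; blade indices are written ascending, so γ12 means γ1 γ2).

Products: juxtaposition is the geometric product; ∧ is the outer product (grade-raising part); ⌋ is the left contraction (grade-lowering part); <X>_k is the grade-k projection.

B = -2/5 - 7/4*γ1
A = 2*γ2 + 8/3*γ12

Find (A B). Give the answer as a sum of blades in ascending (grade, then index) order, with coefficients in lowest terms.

step 1: 58/15*γ2 + 73/30*γ12
Answer: 58/15*γ2 + 73/30*γ12


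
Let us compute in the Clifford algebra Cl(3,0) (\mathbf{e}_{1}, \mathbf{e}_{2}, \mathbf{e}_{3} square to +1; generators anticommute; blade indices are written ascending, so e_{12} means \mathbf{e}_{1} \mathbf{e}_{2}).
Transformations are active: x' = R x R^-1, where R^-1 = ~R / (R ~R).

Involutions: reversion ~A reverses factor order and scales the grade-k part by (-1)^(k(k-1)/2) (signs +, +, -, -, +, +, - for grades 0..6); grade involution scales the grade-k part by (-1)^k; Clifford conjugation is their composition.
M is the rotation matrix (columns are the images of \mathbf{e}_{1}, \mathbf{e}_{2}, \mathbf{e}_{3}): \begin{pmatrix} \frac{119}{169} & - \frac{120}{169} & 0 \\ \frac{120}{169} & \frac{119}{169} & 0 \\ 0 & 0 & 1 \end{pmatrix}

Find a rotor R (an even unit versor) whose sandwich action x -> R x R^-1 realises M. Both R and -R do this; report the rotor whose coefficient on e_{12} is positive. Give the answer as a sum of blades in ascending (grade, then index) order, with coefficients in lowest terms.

Method: write R = a + b12*e_{12} + b13*e_{13} + b23*e_{23} with a^2 + b12^2 + b13^2 + b23^2 = 1 (so R^-1 = ~R). Expanding the columns R e_j ~R gives tr M = 4a^2 - 1 and, from the antisymmetric part, M21 - M12 = -4a*b12, M13 - M31 = 4a*b13, M32 - M23 = -4a*b23.
Here tr M = \frac{407}{169}, so a^2 = (1 + tr M)/4 = \frac{144}{169} and a = ±\frac{12}{13}. Taking a = \frac{12}{13}: M21 - M12 = \frac{240}{169}, M13 - M31 = 0, M32 - M23 = 0, giving b12 = -\frac{5}{13}, b13 = 0, b23 = 0, i.e. R = \frac{12}{13} - \frac{5}{13} e_{12}.
Its e_{12} coefficient is negative, so report the other preimage -R.
Answer: -\frac{12}{13} + \frac{5}{13} e_{12}. Recall the cover is two-to-one: with M of trace \frac{407}{169}, both preimages act alike, and the stated e_{12} sign chooses the sheet.


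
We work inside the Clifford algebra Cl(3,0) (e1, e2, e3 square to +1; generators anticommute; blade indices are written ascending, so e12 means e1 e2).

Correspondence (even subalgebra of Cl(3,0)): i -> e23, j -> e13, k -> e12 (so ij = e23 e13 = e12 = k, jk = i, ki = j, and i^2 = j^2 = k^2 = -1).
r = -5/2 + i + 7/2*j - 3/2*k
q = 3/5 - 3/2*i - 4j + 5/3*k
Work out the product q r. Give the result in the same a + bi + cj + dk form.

In blades: q = 3/5 + 5/3*e12 - 4*e13 - 3/2*e23, r = -5/2 - 3/2*e12 + 7/2*e13 + e23.
Distribute q over r term by term (generator squares from the signature, products reordered to ascending indices): (3/5)*r = -3/2 - 9/10*e12 + 21/10*e13 + 3/5*e23; (5/3*e12)*r = 5/2 - 25/6*e12 + 5/3*e13 - 35/6*e23; (-4*e13)*r = 14 + 4*e12 + 10*e13 + 6*e23; (-3/2*e23)*r = 3/2 - 21/4*e12 - 9/4*e13 + 15/4*e23.
Sum: 33/2 - 379/60*e12 + 691/60*e13 + 271/60*e23; translating back through the correspondence:
Answer: 33/2 + 271/60*i + 691/60*j - 379/60*k


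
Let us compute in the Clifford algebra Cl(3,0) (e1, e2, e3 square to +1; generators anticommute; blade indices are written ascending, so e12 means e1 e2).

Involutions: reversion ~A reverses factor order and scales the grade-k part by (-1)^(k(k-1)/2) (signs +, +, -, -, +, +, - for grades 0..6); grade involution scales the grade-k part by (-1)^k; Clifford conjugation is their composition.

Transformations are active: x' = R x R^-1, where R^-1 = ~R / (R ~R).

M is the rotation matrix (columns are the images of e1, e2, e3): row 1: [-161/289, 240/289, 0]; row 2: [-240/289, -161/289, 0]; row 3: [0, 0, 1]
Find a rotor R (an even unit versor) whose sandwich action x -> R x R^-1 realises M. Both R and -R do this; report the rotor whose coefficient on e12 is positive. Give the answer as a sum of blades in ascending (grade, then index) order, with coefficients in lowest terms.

Method: write R = a + b12*e12 + b13*e13 + b23*e23 with a^2 + b12^2 + b13^2 + b23^2 = 1 (so R^-1 = ~R). Expanding the columns R e_j ~R gives tr M = 4a^2 - 1 and, from the antisymmetric part, M21 - M12 = -4a*b12, M13 - M31 = 4a*b13, M32 - M23 = -4a*b23.
Here tr M = -33/289, so a^2 = (1 + tr M)/4 = 64/289 and a = ±8/17. Taking a = 8/17: M21 - M12 = -480/289, M13 - M31 = 0, M32 - M23 = 0, giving b12 = 15/17, b13 = 0, b23 = 0, i.e. R = 8/17 + 15/17*e12.
Its e12 coefficient is already positive.
Answer: 8/17 + 15/17*e12. Key observation: the double cover Spin(3) -> SO(3) sends R and -R to the same matrix (trace -33/289 here), so the stated sign of the e12 coefficient is what selects one sheet.


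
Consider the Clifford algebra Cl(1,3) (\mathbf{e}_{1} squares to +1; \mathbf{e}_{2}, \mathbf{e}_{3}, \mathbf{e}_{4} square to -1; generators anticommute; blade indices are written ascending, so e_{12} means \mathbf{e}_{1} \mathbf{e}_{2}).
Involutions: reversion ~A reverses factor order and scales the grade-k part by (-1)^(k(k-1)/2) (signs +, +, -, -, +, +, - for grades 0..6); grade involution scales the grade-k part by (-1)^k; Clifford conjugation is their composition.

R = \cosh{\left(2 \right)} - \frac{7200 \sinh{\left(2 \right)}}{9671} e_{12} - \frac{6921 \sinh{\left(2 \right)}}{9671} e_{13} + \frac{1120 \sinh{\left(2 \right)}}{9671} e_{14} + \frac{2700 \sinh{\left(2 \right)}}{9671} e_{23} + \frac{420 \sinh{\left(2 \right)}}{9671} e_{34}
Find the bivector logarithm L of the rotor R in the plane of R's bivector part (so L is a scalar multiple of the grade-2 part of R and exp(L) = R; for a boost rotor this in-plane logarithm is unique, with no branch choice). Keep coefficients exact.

The scalar part of R is \cosh{\left(2 \right)}, so cosh pins the rapidity up to sign — the sign comes from the bivector part; dividing that part by sinh of the rapidity yields the plane, and the in-plane L = rapidity * plane is unique because the two sign choices cancel.
Concretely: cosh(rapidity) = \cosh{\left(2 \right)} gives rapidity = ±2, and since rapidity/sinh(rapidity) is even the sign is immaterial: L = (rapidity/sinh(rapidity)) * <R>_2 = (\frac{2}{\sinh{\left(2 \right)}}) * <R>_2.
Answer: - \frac{14400}{9671} e_{12} - \frac{13842}{9671} e_{13} + \frac{2240}{9671} e_{14} + \frac{5400}{9671} e_{23} + \frac{840}{9671} e_{34}


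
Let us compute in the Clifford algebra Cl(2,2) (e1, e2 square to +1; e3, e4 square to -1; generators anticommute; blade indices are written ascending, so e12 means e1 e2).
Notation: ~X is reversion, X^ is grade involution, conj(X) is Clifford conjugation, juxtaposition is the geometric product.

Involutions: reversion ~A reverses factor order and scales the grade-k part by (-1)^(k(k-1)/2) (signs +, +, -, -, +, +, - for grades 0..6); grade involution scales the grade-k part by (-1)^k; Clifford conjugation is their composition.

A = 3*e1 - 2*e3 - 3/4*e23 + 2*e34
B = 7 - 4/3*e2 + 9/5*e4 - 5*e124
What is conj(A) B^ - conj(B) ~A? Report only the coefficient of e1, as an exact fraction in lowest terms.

first term: -21*e1 + 47/5*e3 - 4*e12 + 27/5*e14 + 31/12*e23 - 15*e24 - 88/5*e34 + 10*e123 - 15/4*e134 - 241/60*e234 + 10*e1234
second term: 21*e1 - 47/5*e3 - 4*e12 + 27/5*e14 + 31/12*e23 - 15*e24 - 88/5*e34 + 10*e123 - 15/4*e134 - 241/60*e234 - 10*e1234
Answer: -42


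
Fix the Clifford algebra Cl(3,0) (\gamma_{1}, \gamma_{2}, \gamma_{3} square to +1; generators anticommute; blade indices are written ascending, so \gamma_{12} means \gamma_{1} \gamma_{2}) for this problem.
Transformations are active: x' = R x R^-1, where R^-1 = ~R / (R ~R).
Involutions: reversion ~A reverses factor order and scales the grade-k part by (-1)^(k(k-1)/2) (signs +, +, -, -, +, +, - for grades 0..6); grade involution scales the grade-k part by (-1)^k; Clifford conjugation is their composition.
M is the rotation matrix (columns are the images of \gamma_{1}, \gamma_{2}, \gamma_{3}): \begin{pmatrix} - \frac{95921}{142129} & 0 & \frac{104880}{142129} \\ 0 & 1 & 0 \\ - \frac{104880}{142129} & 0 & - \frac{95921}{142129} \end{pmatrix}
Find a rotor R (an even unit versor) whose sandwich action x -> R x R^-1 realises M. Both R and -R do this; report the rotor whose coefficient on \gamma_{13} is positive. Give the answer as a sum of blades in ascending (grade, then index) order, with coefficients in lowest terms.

Method: write R = a + b12*\gamma_{12} + b13*\gamma_{13} + b23*\gamma_{23} with a^2 + b12^2 + b13^2 + b23^2 = 1 (so R^-1 = ~R). Expanding the columns R e_j ~R gives tr M = 4a^2 - 1 and, from the antisymmetric part, M21 - M12 = -4a*b12, M13 - M31 = 4a*b13, M32 - M23 = -4a*b23.
Here tr M = -\frac{49713}{142129}, so a^2 = (1 + tr M)/4 = \frac{23104}{142129} and a = ±\frac{152}{377}. Taking a = \frac{152}{377}: M21 - M12 = 0, M13 - M31 = \frac{209760}{142129}, M32 - M23 = 0, giving b12 = 0, b13 = \frac{345}{377}, b23 = 0, i.e. R = \frac{152}{377} + \frac{345}{377} \gamma_{13}.
Its \gamma_{13} coefficient is already positive.
Answer: \frac{152}{377} + \frac{345}{377} \gamma_{13}. Key observation: the double cover Spin(3) -> SO(3) sends R and -R to the same matrix (trace -\frac{49713}{142129} here), so the stated sign of the \gamma_{13} coefficient is what selects one sheet.


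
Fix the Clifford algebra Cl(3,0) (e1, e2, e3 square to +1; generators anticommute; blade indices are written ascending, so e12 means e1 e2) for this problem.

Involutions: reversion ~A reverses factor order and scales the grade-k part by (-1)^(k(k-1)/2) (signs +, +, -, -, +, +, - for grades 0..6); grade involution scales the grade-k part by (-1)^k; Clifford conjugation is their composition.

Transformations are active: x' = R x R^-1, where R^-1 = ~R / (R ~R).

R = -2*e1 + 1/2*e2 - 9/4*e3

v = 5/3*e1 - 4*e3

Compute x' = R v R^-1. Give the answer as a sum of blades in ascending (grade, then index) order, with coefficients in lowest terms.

~R = -2*e1 + 1/2*e2 - 9/4*e3, and R ~R = 149/16, so R^-1 = ~R / (149/16).
R v = 17/3 - 5/6*e12 + 47/4*e13 - 2*e23
Answer: -611/149*e1 + 272/447*e2 + 188/149*e3


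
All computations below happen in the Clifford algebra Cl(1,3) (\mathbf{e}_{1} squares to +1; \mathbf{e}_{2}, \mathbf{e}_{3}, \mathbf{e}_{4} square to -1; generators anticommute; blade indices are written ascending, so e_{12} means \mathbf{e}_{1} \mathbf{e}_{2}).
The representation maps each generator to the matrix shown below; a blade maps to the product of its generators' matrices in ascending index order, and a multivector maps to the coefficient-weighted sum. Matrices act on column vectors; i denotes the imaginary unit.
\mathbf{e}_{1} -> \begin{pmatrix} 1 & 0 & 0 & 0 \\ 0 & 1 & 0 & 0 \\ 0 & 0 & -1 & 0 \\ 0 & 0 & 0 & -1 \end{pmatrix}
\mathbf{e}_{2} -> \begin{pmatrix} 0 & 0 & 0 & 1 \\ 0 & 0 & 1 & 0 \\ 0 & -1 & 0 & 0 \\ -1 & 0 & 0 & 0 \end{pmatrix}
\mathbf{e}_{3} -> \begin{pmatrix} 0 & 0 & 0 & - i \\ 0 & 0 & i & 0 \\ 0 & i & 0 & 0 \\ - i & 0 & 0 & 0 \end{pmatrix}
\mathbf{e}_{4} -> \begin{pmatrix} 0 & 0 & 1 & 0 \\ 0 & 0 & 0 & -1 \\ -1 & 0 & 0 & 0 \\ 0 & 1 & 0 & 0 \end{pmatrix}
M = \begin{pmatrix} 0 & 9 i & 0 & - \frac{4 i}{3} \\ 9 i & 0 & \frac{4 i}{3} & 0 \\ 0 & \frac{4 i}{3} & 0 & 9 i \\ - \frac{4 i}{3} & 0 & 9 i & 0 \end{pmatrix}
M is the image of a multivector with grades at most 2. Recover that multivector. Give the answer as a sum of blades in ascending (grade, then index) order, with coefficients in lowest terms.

Method: the blade images are trace-orthogonal — tr(rho(e_A) rho(e_B)^-1) = 4 if A = B and 0 otherwise — and rho(e_A)^-1 = (e_A)^2 * rho(e_A) with (e_A)^2 = +1 or -1, so the coefficient of e_A in the preimage is (e_A)^2 * tr(M rho(e_A))/4.
Nonzero projections over blades of grade <= 2: e_{3}: (e_{3})^2 = -1, tr(M rho(e_{3})) = - \frac{16}{3}, coefficient \frac{4}{3}; e_{34}: (e_{34})^2 = -1, tr(M rho(e_{34})) = 36, coefficient -9. Every other blade of grade <= 2 projects to 0.
Answer: \frac{4}{3} e_{3} - 9 e_{34}


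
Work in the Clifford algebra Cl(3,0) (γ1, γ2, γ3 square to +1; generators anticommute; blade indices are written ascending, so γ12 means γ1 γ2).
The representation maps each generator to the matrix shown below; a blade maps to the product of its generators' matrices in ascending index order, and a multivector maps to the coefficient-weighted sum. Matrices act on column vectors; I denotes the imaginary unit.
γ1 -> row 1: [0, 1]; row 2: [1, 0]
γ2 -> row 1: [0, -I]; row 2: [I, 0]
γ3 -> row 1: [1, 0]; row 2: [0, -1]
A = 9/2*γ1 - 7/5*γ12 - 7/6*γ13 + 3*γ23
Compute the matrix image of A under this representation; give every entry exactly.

Bivector images (products of the table entries): rho(γ12) = rho(γ1)rho(γ2) = row 1: [I, 0]; row 2: [0, -I]; rho(γ13) = rho(γ1)rho(γ3) = row 1: [0, -1]; row 2: [1, 0]; rho(γ23) = rho(γ2)rho(γ3) = row 1: [0, I]; row 2: [I, 0].
M = (9/2)*rho(γ1) + (-7/5)*rho(γ12) + (-7/6)*rho(γ13) + (3)*rho(γ23), summed entrywise:
Answer: row 1: [-7*I/5, 17/3 + 3*I]; row 2: [10/3 + 3*I, 7*I/5]


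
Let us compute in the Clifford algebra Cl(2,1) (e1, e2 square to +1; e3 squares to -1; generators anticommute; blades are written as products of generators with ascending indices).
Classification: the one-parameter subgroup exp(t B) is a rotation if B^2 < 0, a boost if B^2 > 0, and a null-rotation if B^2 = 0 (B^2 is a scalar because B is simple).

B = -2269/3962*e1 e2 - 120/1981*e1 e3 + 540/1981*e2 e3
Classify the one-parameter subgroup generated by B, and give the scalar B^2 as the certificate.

B^2 term by term: the squares give (-2269/3962)^2*(e1 e2)^2 + (-120/1981)^2*(e1 e3)^2 + (540/1981)^2*(e2 e3)^2 = 5148361/15697444*(-1) + 14400/3924361*(+1) + 291600/3924361*(+1) = -1/4 (each basis 2-blade squares to minus the product of its generators' squares); cross terms between blades sharing an index anticommute and cancel. So B^2 = -1/4.
Answer: rotation, certificate B^2 = -1/4. No conjugation can change B^2 = -1/4; the sign gives the class.


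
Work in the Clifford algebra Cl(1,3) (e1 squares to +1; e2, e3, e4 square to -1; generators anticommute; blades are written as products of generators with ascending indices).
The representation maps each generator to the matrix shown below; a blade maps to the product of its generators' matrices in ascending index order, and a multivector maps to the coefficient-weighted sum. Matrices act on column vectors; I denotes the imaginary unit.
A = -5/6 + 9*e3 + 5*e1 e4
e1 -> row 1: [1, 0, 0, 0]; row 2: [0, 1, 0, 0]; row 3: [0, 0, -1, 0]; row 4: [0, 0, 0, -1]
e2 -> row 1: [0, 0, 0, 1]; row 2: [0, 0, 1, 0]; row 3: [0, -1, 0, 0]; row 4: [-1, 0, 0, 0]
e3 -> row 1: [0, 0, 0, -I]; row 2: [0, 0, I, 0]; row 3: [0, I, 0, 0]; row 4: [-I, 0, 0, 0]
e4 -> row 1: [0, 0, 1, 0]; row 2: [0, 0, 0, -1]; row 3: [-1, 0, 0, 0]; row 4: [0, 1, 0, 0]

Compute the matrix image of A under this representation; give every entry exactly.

Bivector images (products of the table entries): rho(e1 e4) = rho(e1)rho(e4) = row 1: [0, 0, 1, 0]; row 2: [0, 0, 0, -1]; row 3: [1, 0, 0, 0]; row 4: [0, -1, 0, 0].
M = (-5/6)*1 + (9)*rho(e3) + (5)*rho(e1 e4), summed entrywise (1 is the identity matrix):
Answer: row 1: [-5/6, 0, 5, -9*I]; row 2: [0, -5/6, 9*I, -5]; row 3: [5, 9*I, -5/6, 0]; row 4: [-9*I, -5, 0, -5/6]


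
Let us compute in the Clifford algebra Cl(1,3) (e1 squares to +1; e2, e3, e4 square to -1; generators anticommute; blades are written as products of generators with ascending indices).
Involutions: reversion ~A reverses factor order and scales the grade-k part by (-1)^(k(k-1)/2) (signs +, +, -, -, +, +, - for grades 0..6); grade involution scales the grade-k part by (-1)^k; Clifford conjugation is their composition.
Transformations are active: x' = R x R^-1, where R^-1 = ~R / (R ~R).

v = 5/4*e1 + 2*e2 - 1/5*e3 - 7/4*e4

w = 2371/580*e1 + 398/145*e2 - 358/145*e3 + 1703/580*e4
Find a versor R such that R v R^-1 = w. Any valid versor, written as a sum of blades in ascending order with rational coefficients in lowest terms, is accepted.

Key observation: q(v) = q(w) = -277/50 (sandwiches preserve the norm), so R = v + w = 774/145*e1 + 688/145*e2 - 387/145*e3 + 172/145*e4 works whenever it is invertible — the component of v along it is kept and (v - w)/2 reverses, sending v to w.
Answer: 774/145*e1 + 688/145*e2 - 387/145*e3 + 172/145*e4


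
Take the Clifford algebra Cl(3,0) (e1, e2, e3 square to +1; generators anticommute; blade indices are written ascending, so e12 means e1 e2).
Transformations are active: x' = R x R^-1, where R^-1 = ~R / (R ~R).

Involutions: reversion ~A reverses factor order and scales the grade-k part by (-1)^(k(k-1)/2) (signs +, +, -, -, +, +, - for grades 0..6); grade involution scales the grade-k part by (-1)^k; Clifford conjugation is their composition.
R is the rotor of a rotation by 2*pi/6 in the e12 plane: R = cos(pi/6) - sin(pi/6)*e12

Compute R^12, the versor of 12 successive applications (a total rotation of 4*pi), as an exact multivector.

Half-angle bookkeeping: 12 applications in e12 add up to rotor phase 12*pi/6 = 2*pi, so R^12 = cos(2*pi) - sin(2*pi)*e12.
cos(2*pi) = 1 and sin(2*pi) = 0, so R^12 = 1. The total rotation 4*pi is 2 full turns, so every vector returns to itself, yet the rotor is +1, back on the identity sheet (an even number of 2*pi turns).
Answer: 1


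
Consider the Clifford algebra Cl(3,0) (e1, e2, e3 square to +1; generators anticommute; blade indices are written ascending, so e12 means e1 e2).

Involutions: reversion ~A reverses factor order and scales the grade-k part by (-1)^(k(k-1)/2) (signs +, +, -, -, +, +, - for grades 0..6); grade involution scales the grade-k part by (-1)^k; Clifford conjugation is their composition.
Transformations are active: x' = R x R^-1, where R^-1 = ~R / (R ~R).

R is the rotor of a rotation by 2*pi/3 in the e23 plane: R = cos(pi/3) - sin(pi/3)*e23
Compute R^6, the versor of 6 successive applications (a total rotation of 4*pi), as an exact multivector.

Rotor phase runs at HALF the rotation angle; powers of one rotor simply add phase, so after 6 steps in e23 the phase is 6*pi/3 = 2*pi and R^6 = cos(2*pi) - sin(2*pi)*e23.
cos(2*pi) = 1 and sin(2*pi) = 0, so R^6 = 1. The total rotation 4*pi is 2 full turns, so every vector returns to itself, yet the rotor is +1, back on the identity sheet (an even number of 2*pi turns).
Answer: 1


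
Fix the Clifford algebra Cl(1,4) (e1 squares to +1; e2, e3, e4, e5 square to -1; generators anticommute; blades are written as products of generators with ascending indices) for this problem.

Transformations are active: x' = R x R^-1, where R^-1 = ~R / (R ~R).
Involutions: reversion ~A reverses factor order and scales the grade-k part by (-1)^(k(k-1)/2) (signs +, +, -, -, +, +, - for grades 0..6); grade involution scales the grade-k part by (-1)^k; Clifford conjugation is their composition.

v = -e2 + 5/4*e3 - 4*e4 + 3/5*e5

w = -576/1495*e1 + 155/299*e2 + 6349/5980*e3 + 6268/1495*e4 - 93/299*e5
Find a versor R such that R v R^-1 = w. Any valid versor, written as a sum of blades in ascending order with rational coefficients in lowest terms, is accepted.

Why this works: both vectors square to -7569/400, so q(v) = q(w) and R = v + w = -576/1495*e1 - 144/299*e2 + 3456/1495*e3 + 288/1495*e4 + 432/1495*e5 carries v to w — its own direction survives, the complement (v - w)/2 flips.
Answer: -576/1495*e1 - 144/299*e2 + 3456/1495*e3 + 288/1495*e4 + 432/1495*e5


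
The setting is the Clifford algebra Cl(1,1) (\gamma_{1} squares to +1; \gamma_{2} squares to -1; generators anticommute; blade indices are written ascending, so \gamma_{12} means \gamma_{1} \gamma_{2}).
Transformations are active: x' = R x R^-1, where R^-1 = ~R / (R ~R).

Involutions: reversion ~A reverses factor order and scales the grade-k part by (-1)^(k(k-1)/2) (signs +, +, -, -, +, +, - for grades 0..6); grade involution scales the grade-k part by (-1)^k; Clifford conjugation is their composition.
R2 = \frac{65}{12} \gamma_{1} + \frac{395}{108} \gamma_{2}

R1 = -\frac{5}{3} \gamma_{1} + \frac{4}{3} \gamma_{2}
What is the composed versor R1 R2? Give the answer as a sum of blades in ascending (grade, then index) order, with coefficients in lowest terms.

Distribute over the terms of R1 (each basis-blade product reordered to ascending indices, repeated generators contracted through their squares):
(-\frac{5}{3} \gamma_{1}) R2 = -\frac{325}{36} - \frac{1975}{324} \gamma_{12}
(\frac{4}{3} \gamma_{2}) R2 = -\frac{395}{81} - \frac{65}{9} \gamma_{12}
Summing the partial products and collecting blades:
Answer: -\frac{4505}{324} - \frac{4315}{324} \gamma_{12}


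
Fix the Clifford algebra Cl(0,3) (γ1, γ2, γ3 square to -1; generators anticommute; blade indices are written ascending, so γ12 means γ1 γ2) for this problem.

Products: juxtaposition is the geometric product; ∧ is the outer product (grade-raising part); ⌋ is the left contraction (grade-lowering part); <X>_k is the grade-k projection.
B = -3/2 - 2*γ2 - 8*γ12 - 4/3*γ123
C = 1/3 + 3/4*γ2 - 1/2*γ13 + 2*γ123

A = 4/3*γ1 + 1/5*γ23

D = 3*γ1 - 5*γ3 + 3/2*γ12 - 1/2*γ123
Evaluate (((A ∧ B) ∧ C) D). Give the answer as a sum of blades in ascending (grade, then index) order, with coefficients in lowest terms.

step 1: -2*γ1 - 8/3*γ12 - 3/10*γ23
step 2: -2/3*γ1 - 43/18*γ12 - 1/10*γ23
step 3: 67/12 - 1/20*γ1 - 20/3*γ2 - 43/36*γ3 + 191/60*γ13 - 1/3*γ23 + 524/45*γ123
Answer: 67/12 - 1/20*γ1 - 20/3*γ2 - 43/36*γ3 + 191/60*γ13 - 1/3*γ23 + 524/45*γ123


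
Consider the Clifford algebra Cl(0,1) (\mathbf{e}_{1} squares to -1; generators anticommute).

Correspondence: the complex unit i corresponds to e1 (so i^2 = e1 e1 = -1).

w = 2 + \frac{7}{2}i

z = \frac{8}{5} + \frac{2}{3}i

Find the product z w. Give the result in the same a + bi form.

In blades: z = \frac{8}{5} + \frac{2}{3} e_{1}, w = 2 + \frac{7}{2} e_{1}.
Distribute z over w term by term (generator squares from the signature, products reordered to ascending indices): (\frac{8}{5})*w = \frac{16}{5} + \frac{28}{5} e_{1}; (\frac{2}{3} e_{1})*w = -\frac{7}{3} + \frac{4}{3} e_{1}.
Sum: \frac{13}{15} + \frac{104}{15} e_{1}; translating back through the correspondence:
Answer: \frac{13}{15} + \frac{104}{15}i


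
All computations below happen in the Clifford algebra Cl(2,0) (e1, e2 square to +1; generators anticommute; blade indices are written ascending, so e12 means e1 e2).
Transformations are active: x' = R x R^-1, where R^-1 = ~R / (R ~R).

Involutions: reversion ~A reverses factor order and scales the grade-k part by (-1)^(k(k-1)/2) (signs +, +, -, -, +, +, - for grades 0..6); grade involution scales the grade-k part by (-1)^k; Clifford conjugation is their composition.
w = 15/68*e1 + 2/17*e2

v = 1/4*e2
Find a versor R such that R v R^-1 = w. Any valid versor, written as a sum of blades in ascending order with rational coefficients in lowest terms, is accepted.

Reasoning: v^2 = w^2 = 1/16 since conjugation preserves the quadratic form; R = v + w = 15/68*e1 + 25/68*e2 is then valid when invertible, keeping its own part and reversing (v - w)/2.
Answer: 15/68*e1 + 25/68*e2


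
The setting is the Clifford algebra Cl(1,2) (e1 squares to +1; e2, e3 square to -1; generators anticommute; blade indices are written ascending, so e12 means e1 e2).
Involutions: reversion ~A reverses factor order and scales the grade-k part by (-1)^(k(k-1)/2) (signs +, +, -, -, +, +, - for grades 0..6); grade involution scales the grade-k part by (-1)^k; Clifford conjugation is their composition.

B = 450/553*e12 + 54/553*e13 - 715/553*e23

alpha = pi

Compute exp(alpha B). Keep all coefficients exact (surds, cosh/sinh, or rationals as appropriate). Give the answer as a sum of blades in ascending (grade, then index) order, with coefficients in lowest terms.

B^2 term by term: the squares give (450/553)^2*(e12)^2 + (54/553)^2*(e13)^2 + (-715/553)^2*(e23)^2 = 202500/305809*(+1) + 2916/305809*(+1) + 511225/305809*(-1) = -1 (each basis 2-blade squares to minus the product of its generators' squares); cross terms between blades sharing an index anticommute and cancel. So B^2 = -1.
B^2 = -1 — a negative square means the series sums to a rotation: l = 1, alpha*l = pi, so exp(alpha B) = cos(pi) + (sin(pi)/1)*B = -1 + (0)*B.
Answer: -1


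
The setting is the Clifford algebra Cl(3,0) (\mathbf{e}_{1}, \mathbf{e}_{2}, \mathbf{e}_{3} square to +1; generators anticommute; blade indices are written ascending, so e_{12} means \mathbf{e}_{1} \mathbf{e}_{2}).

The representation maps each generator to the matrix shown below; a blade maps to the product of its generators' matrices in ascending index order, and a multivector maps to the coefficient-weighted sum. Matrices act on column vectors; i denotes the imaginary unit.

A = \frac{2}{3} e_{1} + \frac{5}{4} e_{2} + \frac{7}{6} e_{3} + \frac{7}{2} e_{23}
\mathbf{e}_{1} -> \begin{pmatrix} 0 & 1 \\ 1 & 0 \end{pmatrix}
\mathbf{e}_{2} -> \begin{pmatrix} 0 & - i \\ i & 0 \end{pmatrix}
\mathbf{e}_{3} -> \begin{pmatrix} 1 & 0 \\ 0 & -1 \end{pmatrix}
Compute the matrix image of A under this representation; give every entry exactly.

Bivector images (products of the table entries): rho(e_{23}) = rho(\mathbf{e}_{2})rho(\mathbf{e}_{3}) = \begin{pmatrix} 0 & i \\ i & 0 \end{pmatrix}.
M = (\frac{2}{3})*rho(e_{1}) + (\frac{5}{4})*rho(e_{2}) + (\frac{7}{6})*rho(e_{3}) + (\frac{7}{2})*rho(e_{23}), summed entrywise:
Answer: \begin{pmatrix} \frac{7}{6} & \frac{2}{3} + \frac{9 i}{4} \\ \frac{2}{3} + \frac{19 i}{4} & - \frac{7}{6} \end{pmatrix}
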